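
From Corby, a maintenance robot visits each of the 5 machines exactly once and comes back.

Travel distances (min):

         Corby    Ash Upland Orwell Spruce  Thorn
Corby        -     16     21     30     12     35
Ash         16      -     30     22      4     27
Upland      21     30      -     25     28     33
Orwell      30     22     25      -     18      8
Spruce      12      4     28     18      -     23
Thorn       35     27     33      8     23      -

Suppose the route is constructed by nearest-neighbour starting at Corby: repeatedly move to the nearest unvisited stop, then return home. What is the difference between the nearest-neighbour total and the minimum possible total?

The nearest-neighbour route is 3 min longer than optimal.

Corby: Spruce=12, Ash=16, Upland=21, Orwell=30, Thorn=35 ⇒ Spruce
Spruce: Ash=4, Orwell=18, Thorn=23, Upland=28 ⇒ Ash
Ash: Orwell=22, Thorn=27, Upland=30 ⇒ Orwell
Orwell: Thorn=8, Upland=25 ⇒ Thorn
Thorn: Upland=33 ⇒ Upland
NN route Corby → Spruce → Ash → Orwell → Thorn → Upland → Corby costs 100.
Optimal: Corby → Ash → Spruce → Thorn → Orwell → Upland → Corby costs 97 (by enumerating all 60 distinct tours).
Excess = 100 − 97 = 3.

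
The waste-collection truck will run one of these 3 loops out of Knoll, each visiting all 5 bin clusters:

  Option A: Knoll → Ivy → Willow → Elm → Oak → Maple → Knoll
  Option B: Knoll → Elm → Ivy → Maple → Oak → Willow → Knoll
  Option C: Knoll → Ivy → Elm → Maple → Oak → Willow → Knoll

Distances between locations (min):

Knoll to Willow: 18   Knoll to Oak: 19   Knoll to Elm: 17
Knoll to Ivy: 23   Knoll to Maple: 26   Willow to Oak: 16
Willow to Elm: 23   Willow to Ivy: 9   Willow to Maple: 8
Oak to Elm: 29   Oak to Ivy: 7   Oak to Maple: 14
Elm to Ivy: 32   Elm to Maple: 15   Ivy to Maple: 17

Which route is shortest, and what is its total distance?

Option A: 23 + 9 + 23 + 29 + 14 + 26 = 124
Option B: 17 + 32 + 17 + 14 + 16 + 18 = 114
Option C: 23 + 32 + 15 + 14 + 16 + 18 = 118

114 min — Option B is the shortest.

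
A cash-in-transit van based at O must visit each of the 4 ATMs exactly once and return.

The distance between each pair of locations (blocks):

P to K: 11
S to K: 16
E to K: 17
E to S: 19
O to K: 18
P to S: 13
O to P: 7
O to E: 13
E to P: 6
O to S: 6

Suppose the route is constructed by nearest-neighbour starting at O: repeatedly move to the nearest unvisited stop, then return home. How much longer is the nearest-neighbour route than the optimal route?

From O: S=6, P=7, E=13, K=18 → choose S (6).
From S: P=13, K=16, E=19 → choose P (13).
From P: E=6, K=11 → choose E (6).
From E: K=17 → choose K (17).
NN route O → S → P → E → K → O costs 60.
Optimal: O → E → P → K → S → O costs 52 (by enumerating all 12 distinct tours).
Excess = 60 − 52 = 8.

Excess over optimum: 8 blocks.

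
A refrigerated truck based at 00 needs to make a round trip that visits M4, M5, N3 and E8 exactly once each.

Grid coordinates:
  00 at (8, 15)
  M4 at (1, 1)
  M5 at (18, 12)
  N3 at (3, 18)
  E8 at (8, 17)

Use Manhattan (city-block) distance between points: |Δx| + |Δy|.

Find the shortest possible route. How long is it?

00 → M4 → M5 → N3 → E8 → 00: 21+28+21+6+2 = 78
00 → M4 → M5 → E8 → N3 → 00: 21+28+15+6+8 = 78
00 → M4 → N3 → M5 → E8 → 00: 21+19+21+15+2 = 78
00 → M4 → N3 → E8 → M5 → 00: 21+19+6+15+13 = 74
00 → M4 → E8 → M5 → N3 → 00: 21+23+15+21+8 = 88
00 → M4 → E8 → N3 → M5 → 00: 21+23+6+21+13 = 84
00 → M5 → M4 → N3 → E8 → 00: 13+28+19+6+2 = 68
00 → M5 → M4 → E8 → N3 → 00: 13+28+23+6+8 = 78
00 → M5 → N3 → M4 → E8 → 00: 13+21+19+23+2 = 78
00 → M5 → E8 → M4 → N3 → 00: 13+15+23+19+8 = 78
00 → N3 → M4 → M5 → E8 → 00: 8+19+28+15+2 = 72
00 → N3 → M5 → M4 → E8 → 00: 8+21+28+23+2 = 82
The minimum is 68.
One optimal route: 00 → M5 → M4 → N3 → E8 → 00 (or its reverse).

68 — the shortest possible round trip.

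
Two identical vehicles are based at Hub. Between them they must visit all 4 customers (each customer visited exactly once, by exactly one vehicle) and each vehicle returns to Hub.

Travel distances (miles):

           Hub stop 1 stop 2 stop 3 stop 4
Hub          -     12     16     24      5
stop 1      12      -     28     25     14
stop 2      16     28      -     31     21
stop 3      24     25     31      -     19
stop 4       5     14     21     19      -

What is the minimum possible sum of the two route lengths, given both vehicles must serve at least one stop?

Try each way of splitting the stops between the two vehicles (each non-empty) and, for each split, find the best tour for each vehicle:
  {stop 1} + {stop 2, stop 3, stop 4}: 24 + 71 = 95
  {stop 2} + {stop 1, stop 3, stop 4}: 32 + 61 = 93
  {stop 1, stop 2} + {stop 3, stop 4}: 56 + 48 = 104
  {stop 3} + {stop 1, stop 2, stop 4}: 48 + 63 = 111
  {stop 1, stop 3} + {stop 2, stop 4}: 61 + 42 = 103
  {stop 2, stop 3} + {stop 1, stop 4}: 71 + 31 = 102
  … (7 splits in total)
Best: vehicle 1 Hub → stop 2 → Hub = 32; vehicle 2 Hub → stop 1 → stop 3 → stop 4 → Hub = 61; combined 93.

93 miles — the smallest possible combined total.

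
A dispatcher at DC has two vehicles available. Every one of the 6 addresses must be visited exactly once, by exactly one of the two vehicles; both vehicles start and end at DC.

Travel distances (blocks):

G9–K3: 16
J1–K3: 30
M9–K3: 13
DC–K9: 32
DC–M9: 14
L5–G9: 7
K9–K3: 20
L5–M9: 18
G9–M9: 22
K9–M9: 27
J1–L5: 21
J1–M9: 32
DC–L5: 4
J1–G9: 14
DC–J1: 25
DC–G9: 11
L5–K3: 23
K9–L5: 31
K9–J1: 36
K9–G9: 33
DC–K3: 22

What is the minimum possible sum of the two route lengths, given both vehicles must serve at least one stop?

116 blocks — the smallest possible combined total.

Check every non-empty split of the stops between the two vehicles; for each half take its own optimal tour:
  {K9} + {J1, L5, G9, M9, K3}: 64 + 82 = 146
  {J1} + {K9, L5, G9, M9, K3}: 50 + 88 = 138
  {K9, J1} + {L5, G9, M9, K3}: 93 + 54 = 147
  {L5} + {K9, J1, G9, M9, K3}: 8 + 108 = 116
  {K9, L5} + {J1, G9, M9, K3}: 67 + 82 = 149
  {J1, L5} + {K9, G9, M9, K3}: 50 + 88 = 138
  … (31 splits in total)
Best: vehicle 1 DC → L5 → DC = 8; vehicle 2 DC → G9 → J1 → K9 → K3 → M9 → DC = 108; combined 116.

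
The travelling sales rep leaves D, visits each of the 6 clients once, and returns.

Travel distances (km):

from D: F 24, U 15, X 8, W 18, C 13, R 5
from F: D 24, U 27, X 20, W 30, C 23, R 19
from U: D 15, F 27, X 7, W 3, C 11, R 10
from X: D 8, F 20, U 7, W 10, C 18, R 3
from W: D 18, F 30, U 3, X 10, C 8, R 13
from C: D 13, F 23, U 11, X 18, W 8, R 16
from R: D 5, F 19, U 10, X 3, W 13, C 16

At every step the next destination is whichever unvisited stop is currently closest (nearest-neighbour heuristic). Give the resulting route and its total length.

Nearest-neighbour total = 73 km; route D → R → X → U → W → C → F → D.

From D: distances to unvisited — R=5, X=8, C=13, U=15, W=18, F=24. Nearest is R (5).
From R: distances to unvisited — X=3, U=10, W=13, C=16, F=19. Nearest is X (3).
From X: distances to unvisited — U=7, W=10, C=18, F=20. Nearest is U (7).
From U: distances to unvisited — W=3, C=11, F=27. Nearest is W (3).
From W: distances to unvisited — C=8, F=30. Nearest is C (8).
From C: distances to unvisited — F=23. Nearest is F (23).
Return F→D: 24.
Total = 5 + 3 + 7 + 3 + 8 + 23 + 24 = 73.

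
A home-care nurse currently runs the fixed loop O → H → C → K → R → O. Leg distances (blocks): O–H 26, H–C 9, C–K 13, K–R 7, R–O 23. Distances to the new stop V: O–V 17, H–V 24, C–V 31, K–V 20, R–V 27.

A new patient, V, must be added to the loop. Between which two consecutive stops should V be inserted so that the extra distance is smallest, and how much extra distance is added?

Insertion cost between consecutive stops i–j is d(i,V) + d(V,j) − d(i,j):
  between O and H: 17 + 24 − 26 = 15
  between H and C: 24 + 31 − 9 = 46
  between C and K: 31 + 20 − 13 = 38
  between K and R: 20 + 27 − 7 = 40
  between R and O: 27 + 17 − 23 = 21
Cheapest insertion is between O and H, adding 15.
New total = 78 + 15 = 93.

Minimum extra distance: 15 blocks, inserting V between O and H.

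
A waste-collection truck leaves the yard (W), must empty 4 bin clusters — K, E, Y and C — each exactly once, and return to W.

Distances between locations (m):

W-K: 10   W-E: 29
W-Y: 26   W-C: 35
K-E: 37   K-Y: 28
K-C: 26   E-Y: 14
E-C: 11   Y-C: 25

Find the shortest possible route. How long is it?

Minimum total distance: 87 m.

There are 12 distinct closed tours to check (reversals are equivalent).
W - K - E - Y - C - W: 10+37+14+25+35 = 121
W - K - E - C - Y - W: 10+37+11+25+26 = 109
W - K - Y - E - C - W: 10+28+14+11+35 = 98
W - K - Y - C - E - W: 10+28+25+11+29 = 103
W - K - C - E - Y - W: 10+26+11+14+26 = 87
W - K - C - Y - E - W: 10+26+25+14+29 = 104
W - E - K - Y - C - W: 29+37+28+25+35 = 154
W - E - K - C - Y - W: 29+37+26+25+26 = 143
W - E - Y - K - C - W: 29+14+28+26+35 = 132
W - E - C - K - Y - W: 29+11+26+28+26 = 120
W - Y - K - E - C - W: 26+28+37+11+35 = 137
W - Y - E - K - C - W: 26+14+37+26+35 = 138
The minimum is 87.
One optimal route: W → K → C → E → Y → W (or its reverse).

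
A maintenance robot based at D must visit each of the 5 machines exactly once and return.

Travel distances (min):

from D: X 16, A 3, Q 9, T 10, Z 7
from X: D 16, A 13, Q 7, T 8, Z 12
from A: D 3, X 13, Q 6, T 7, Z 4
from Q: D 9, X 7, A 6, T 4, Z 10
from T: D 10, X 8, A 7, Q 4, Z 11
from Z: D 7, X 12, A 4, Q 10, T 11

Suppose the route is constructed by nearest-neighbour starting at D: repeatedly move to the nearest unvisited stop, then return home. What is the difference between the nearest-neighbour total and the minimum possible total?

5 min longer than the optimal tour.

D: A=3, Z=7, Q=9, T=10, X=16 ⇒ A
A: Z=4, Q=6, T=7, X=13 ⇒ Z
Z: Q=10, T=11, X=12 ⇒ Q
Q: T=4, X=7 ⇒ T
T: X=8 ⇒ X
NN route D → A → Z → Q → T → X → D costs 45.
Optimal: D → A → Q → T → X → Z → D costs 40 (by enumerating all 60 distinct tours).
Excess = 45 − 40 = 5.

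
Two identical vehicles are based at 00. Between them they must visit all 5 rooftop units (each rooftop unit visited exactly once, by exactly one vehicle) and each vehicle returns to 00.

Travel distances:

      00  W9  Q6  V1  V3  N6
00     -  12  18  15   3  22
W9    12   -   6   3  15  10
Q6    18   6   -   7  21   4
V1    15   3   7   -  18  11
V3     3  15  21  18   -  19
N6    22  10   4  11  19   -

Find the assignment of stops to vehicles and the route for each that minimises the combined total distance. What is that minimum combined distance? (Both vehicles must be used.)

There are 2^4 − 1 = 15 ways to divide the 5 stops into two non-empty groups. For each, the best each vehicle can do is its own shortest tour through its group:
  {W9} + {Q6, V1, V3, N6}: 24 + 48 = 72
  {Q6} + {W9, V1, V3, N6}: 36 + 48 = 84
  {W9, Q6} + {V1, V3, N6}: 36 + 48 = 84
  {V1} + {W9, Q6, V3, N6}: 30 + 44 = 74
  {W9, V1} + {Q6, V3, N6}: 30 + 44 = 74
  {Q6, V1} + {W9, V3, N6}: 40 + 44 = 84
  … (15 splits in total)
  {V3} + {W9, Q6, V1, N6}: 6 + 48 = 54  ← best
Best: vehicle 1 00 → V3 → 00 = 6; vehicle 2 00 → W9 → Q6 → N6 → V1 → 00 = 48; combined 54.

Minimum combined distance: 54.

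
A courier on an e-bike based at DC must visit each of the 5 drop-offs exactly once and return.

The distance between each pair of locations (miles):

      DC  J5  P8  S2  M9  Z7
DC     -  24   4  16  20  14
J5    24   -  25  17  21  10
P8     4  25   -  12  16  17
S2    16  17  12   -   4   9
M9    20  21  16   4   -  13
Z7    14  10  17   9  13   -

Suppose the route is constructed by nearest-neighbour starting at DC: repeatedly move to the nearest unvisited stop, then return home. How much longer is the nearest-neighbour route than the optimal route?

2 miles longer than the optimal tour.

From DC: P8=4, Z7=14, S2=16, M9=20, J5=24 → choose P8 (4).
From P8: S2=12, M9=16, Z7=17, J5=25 → choose S2 (12).
From S2: M9=4, Z7=9, J5=17 → choose M9 (4).
From M9: Z7=13, J5=21 → choose Z7 (13).
From Z7: J5=10 → choose J5 (10).
NN route DC → P8 → S2 → M9 → Z7 → J5 → DC costs 67.
Optimal: DC → P8 → S2 → M9 → J5 → Z7 → DC costs 65 (by enumerating all 60 distinct tours).
Excess = 67 − 65 = 2.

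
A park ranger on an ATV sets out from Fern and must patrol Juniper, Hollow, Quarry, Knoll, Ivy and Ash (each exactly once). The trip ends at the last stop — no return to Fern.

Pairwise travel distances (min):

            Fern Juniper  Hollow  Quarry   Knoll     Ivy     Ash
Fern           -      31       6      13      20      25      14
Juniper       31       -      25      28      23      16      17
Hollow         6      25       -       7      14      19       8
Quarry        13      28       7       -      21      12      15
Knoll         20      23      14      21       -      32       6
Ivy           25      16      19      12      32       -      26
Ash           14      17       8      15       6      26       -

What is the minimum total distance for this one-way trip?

Shortest open route: 64 min.

There are 6! = 720 possible orderings.
Fern → Juniper → Hollow → Quarry → Knoll → Ivy → Ash: 31+25+7+21+32+26 = 142
Fern → Juniper → Hollow → Quarry → Knoll → Ash → Ivy: 31+25+7+21+6+26 = 116
Fern → Juniper → Hollow → Quarry → Ivy → Knoll → Ash: 31+25+7+12+32+6 = 113
Fern → Juniper → Hollow → Quarry → Ivy → Ash → Knoll: 31+25+7+12+26+6 = 107
Fern → Juniper → Hollow → Quarry → Ash → Knoll → Ivy: 31+25+7+15+6+32 = 116
Fern → Juniper → Hollow → Quarry → Ash → Ivy → Knoll: 31+25+7+15+26+32 = 136
Fern → Juniper → Hollow → Knoll → Quarry → Ivy → Ash: 31+25+14+21+12+26 = 129
Fern → Juniper → Hollow → Knoll → Quarry → Ash → Ivy: 31+25+14+21+15+26 = 132
… (712 more)
Fern → Hollow → Quarry → Ivy → Juniper → Ash → Knoll: 6+7+12+16+17+6 = 64  ← best
The minimum is 64.
One shortest path: Fern → Hollow → Quarry → Ivy → Juniper → Ash → Knoll.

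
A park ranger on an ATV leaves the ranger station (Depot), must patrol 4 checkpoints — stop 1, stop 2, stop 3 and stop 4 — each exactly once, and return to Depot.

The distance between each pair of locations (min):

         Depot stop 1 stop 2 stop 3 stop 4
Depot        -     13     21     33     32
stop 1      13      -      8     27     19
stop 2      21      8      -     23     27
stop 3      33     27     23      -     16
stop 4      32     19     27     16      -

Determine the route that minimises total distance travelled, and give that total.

Depot → stop 1 → stop 2 → stop 3 → stop 4 → Depot: 13+8+23+16+32 = 92
Depot → stop 1 → stop 2 → stop 4 → stop 3 → Depot: 13+8+27+16+33 = 97
Depot → stop 1 → stop 3 → stop 2 → stop 4 → Depot: 13+27+23+27+32 = 122
Depot → stop 1 → stop 3 → stop 4 → stop 2 → Depot: 13+27+16+27+21 = 104
Depot → stop 1 → stop 4 → stop 2 → stop 3 → Depot: 13+19+27+23+33 = 115
Depot → stop 1 → stop 4 → stop 3 → stop 2 → Depot: 13+19+16+23+21 = 92
Depot → stop 2 → stop 1 → stop 3 → stop 4 → Depot: 21+8+27+16+32 = 104
Depot → stop 2 → stop 1 → stop 4 → stop 3 → Depot: 21+8+19+16+33 = 97
Depot → stop 2 → stop 3 → stop 1 → stop 4 → Depot: 21+23+27+19+32 = 122
Depot → stop 2 → stop 4 → stop 1 → stop 3 → Depot: 21+27+19+27+33 = 127
Depot → stop 3 → stop 1 → stop 2 → stop 4 → Depot: 33+27+8+27+32 = 127
Depot → stop 3 → stop 2 → stop 1 → stop 4 → Depot: 33+23+8+19+32 = 115
The minimum is 92.
One optimal route: Depot → stop 1 → stop 2 → stop 3 → stop 4 → Depot (or its reverse).

Minimum total distance: 92 min.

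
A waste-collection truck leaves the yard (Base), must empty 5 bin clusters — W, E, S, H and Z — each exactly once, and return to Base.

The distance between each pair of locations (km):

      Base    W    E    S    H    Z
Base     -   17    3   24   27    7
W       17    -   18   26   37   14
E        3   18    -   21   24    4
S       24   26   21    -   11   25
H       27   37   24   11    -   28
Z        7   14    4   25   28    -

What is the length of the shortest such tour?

Base - W - E - S - H - Z - Base: 17+18+21+11+28+7 = 102
Base - W - E - S - Z - H - Base: 17+18+21+25+28+27 = 136
Base - W - E - H - S - Z - Base: 17+18+24+11+25+7 = 102
Base - W - E - H - Z - S - Base: 17+18+24+28+25+24 = 136
Base - W - E - Z - S - H - Base: 17+18+4+25+11+27 = 102
Base - W - E - Z - H - S - Base: 17+18+4+28+11+24 = 102
Base - W - S - E - H - Z - Base: 17+26+21+24+28+7 = 123
Base - W - S - E - Z - H - Base: 17+26+21+4+28+27 = 123
Base - W - S - H - E - Z - Base: 17+26+11+24+4+7 = 89
Base - W - S - H - Z - E - Base: 17+26+11+28+4+3 = 89
Base - W - S - Z - E - H - Base: 17+26+25+4+24+27 = 123
Base - W - S - Z - H - E - Base: 17+26+25+28+24+3 = 123
Base - W - H - E - S - Z - Base: 17+37+24+21+25+7 = 131
Base - W - H - E - Z - S - Base: 17+37+24+4+25+24 = 131
… (46 more)
Base - E - H - S - W - Z - Base: 3+24+11+26+14+7 = 85  ← best
The minimum is 85.
One optimal route: Base → E → H → S → W → Z → Base (or its reverse).

85 km — the shortest possible round trip.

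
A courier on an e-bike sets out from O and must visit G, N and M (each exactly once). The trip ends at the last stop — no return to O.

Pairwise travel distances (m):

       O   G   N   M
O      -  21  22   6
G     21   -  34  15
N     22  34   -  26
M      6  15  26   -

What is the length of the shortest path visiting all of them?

Minimum one-way distance = 55 m.

There are 3! = 6 possible orderings.
O - G - N - M: 21+34+26 = 81
O - G - M - N: 21+15+26 = 62
O - N - G - M: 22+34+15 = 71
O - N - M - G: 22+26+15 = 63
O - M - G - N: 6+15+34 = 55
O - M - N - G: 6+26+34 = 66
The minimum is 55.
One shortest path: O → M → G → N.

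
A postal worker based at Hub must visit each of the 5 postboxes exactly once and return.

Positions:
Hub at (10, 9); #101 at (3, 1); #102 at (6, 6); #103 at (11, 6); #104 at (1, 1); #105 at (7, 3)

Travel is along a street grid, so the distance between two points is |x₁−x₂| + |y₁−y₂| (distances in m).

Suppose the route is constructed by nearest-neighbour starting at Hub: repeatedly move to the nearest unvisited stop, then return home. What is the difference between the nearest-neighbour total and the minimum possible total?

From Hub: #103=4, #102=7, #105=9, #101=15, #104=17 → choose #103 (4).
From #103: #102=5, #105=7, #101=13, #104=15 → choose #102 (5).
From #102: #105=4, #101=8, #104=10 → choose #105 (4).
From #105: #101=6, #104=8 → choose #101 (6).
From #101: #104=2 → choose #104 (2).
NN route Hub → #103 → #102 → #105 → #101 → #104 → Hub costs 38.
Optimal: Hub → #102 → #101 → #104 → #105 → #103 → Hub costs 36 (by enumerating all 60 distinct tours).
Excess = 38 − 36 = 2.

Excess over optimum: 2 m.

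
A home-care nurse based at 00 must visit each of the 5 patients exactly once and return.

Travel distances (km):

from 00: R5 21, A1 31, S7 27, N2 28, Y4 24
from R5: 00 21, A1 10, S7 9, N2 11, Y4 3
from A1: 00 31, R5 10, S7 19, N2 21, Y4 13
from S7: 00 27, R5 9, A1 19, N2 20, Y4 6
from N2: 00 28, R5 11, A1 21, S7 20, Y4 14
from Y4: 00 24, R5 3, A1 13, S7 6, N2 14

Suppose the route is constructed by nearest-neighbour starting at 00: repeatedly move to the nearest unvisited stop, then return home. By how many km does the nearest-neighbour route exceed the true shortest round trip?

The nearest-neighbour route is 3 km longer than optimal.

From 00: R5=21, Y4=24, S7=27, N2=28, A1=31 → choose R5 (21).
From R5: Y4=3, S7=9, A1=10, N2=11 → choose Y4 (3).
From Y4: S7=6, A1=13, N2=14 → choose S7 (6).
From S7: A1=19, N2=20 → choose A1 (19).
From A1: N2=21 → choose N2 (21).
NN route 00 → R5 → Y4 → S7 → A1 → N2 → 00 costs 98.
Optimal: 00 → S7 → Y4 → R5 → A1 → N2 → 00 costs 95 (by enumerating all 60 distinct tours).
Excess = 98 − 95 = 3.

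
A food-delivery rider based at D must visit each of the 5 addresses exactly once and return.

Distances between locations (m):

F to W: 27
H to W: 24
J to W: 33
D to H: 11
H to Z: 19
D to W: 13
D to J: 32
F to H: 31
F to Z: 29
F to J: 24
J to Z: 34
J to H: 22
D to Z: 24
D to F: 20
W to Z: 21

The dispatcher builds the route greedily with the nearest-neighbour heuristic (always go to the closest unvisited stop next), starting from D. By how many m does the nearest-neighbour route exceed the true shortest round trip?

D: H=11, W=13, F=20, Z=24, J=32 ⇒ H
H: Z=19, J=22, W=24, F=31 ⇒ Z
Z: W=21, F=29, J=34 ⇒ W
W: F=27, J=33 ⇒ F
F: J=24 ⇒ J
NN route D → H → Z → W → F → J → D costs 134.
Optimal: D → F → J → H → Z → W → D costs 119 (by enumerating all 60 distinct tours).
Excess = 134 − 119 = 15.

The nearest-neighbour route is 15 m longer than optimal.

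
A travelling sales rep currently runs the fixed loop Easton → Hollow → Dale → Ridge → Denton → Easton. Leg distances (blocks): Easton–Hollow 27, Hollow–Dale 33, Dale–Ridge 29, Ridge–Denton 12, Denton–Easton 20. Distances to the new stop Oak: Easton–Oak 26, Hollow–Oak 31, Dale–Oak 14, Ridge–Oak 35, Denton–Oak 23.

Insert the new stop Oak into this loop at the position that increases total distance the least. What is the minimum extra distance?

Insertion cost between consecutive stops i–j is d(i,Oak) + d(Oak,j) − d(i,j):
  between Easton and Hollow: 26 + 31 − 27 = 30
  between Hollow and Dale: 31 + 14 − 33 = 12
  between Dale and Ridge: 14 + 35 − 29 = 20
  between Ridge and Denton: 35 + 23 − 12 = 46
  between Denton and Easton: 23 + 26 − 20 = 29
Cheapest insertion is between Hollow and Dale, adding 12.
New total = 121 + 12 = 133.

Adding 12 blocks by placing Oak on the Hollow–Dale leg.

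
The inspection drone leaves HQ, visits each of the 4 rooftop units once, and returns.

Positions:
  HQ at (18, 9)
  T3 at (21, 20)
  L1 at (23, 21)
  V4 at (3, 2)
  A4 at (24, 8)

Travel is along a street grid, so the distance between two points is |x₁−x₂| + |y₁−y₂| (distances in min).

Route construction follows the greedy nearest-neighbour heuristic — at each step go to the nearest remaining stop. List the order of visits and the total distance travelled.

At HQ the remaining stops are A4 7, T3 14, L1 17, V4 22; go to A4.
At A4 the remaining stops are L1 14, T3 15, V4 27; go to L1.
At L1 the remaining stops are T3 3, V4 39; go to T3.
At T3 the remaining stops are V4 36; go to V4.
Return V4→HQ: 22.
Total = 7 + 14 + 3 + 36 + 22 = 82.

Nearest-neighbour total = 82 min; route HQ → A4 → L1 → T3 → V4 → HQ.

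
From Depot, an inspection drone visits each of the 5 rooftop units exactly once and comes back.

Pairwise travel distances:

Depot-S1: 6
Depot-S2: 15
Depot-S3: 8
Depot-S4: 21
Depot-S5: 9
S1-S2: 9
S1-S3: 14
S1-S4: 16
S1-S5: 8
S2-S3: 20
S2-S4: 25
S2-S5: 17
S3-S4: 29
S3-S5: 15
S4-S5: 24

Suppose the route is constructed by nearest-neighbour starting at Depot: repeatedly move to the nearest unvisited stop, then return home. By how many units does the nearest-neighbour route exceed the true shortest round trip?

The nearest-neighbour route is 9 longer than optimal.

From Depot: S1=6, S3=8, S5=9, S2=15, S4=21 → choose S1 (6).
From S1: S5=8, S2=9, S3=14, S4=16 → choose S5 (8).
From S5: S3=15, S2=17, S4=24 → choose S3 (15).
From S3: S2=20, S4=29 → choose S2 (20).
From S2: S4=25 → choose S4 (25).
NN route Depot → S1 → S5 → S3 → S2 → S4 → Depot costs 95.
Optimal: Depot → S3 → S2 → S1 → S4 → S5 → Depot costs 86 (by enumerating all 60 distinct tours).
Excess = 95 − 86 = 9.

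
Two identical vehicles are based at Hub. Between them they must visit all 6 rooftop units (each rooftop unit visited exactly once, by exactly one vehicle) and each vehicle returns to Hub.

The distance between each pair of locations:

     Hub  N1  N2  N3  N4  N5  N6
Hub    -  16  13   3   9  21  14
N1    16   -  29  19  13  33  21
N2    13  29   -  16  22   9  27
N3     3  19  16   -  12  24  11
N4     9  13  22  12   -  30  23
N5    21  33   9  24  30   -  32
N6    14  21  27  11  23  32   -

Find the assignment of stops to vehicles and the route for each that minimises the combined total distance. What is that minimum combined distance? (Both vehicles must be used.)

Check every non-empty split of the stops between the two vehicles; for each half take its own optimal tour:
  {N1} + {N2, N3, N4, N5, N6}: 32 + 86 = 118
  {N2} + {N1, N3, N4, N5, N6}: 26 + 99 = 125
  {N1, N2} + {N3, N4, N5, N6}: 58 + 85 = 143
  {N3} + {N1, N2, N4, N5, N6}: 6 + 97 = 103
  {N1, N3} + {N2, N4, N5, N6}: 38 + 86 = 124
  {N2, N3} + {N1, N4, N5, N6}: 32 + 96 = 128
  … (31 splits in total)
  {N2, N5} + {N1, N3, N4, N6}: 43 + 57 = 100  ← best
Best: vehicle 1 Hub → N2 → N5 → Hub = 43; vehicle 2 Hub → N3 → N6 → N1 → N4 → Hub = 57; combined 100.

Minimum combined distance: 100.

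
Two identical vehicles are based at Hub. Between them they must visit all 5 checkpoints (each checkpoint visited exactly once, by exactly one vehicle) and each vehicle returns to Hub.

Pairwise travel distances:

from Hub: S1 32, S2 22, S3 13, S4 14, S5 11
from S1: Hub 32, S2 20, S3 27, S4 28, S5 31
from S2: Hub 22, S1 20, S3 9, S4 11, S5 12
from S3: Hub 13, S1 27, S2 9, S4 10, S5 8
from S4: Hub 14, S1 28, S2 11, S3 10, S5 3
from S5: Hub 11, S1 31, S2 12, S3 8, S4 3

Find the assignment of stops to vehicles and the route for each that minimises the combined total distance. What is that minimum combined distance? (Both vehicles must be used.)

Check every non-empty split of the stops between the two vehicles; for each half take its own optimal tour:
  {S1} + {S2, S3, S4, S5}: 64 + 47 = 111
  {S2} + {S1, S3, S4, S5}: 44 + 82 = 126
  {S1, S2} + {S3, S4, S5}: 74 + 37 = 111
  {S3} + {S1, S2, S4, S5}: 26 + 77 = 103
  {S1, S3} + {S2, S4, S5}: 72 + 47 = 119
  {S2, S3} + {S1, S4, S5}: 44 + 74 = 118
  … (15 splits in total)
  {S1, S2, S3} + {S4, S5}: 74 + 28 = 102  ← best
Best: vehicle 1 Hub → S1 → S2 → S3 → Hub = 74; vehicle 2 Hub → S4 → S5 → Hub = 28; combined 102.

Minimum combined distance: 102.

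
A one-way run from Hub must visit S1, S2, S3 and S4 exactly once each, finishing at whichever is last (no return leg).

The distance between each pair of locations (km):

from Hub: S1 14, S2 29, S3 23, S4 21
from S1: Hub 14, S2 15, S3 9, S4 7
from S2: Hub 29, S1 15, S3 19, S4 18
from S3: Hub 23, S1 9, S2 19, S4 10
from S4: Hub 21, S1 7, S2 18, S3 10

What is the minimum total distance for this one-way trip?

There are 4! = 24 possible orderings.
Hub - S1 - S2 - S3 - S4: 14+15+19+10 = 58
Hub - S1 - S2 - S4 - S3: 14+15+18+10 = 57
Hub - S1 - S3 - S2 - S4: 14+9+19+18 = 60
Hub - S1 - S3 - S4 - S2: 14+9+10+18 = 51
Hub - S1 - S4 - S2 - S3: 14+7+18+19 = 58
Hub - S1 - S4 - S3 - S2: 14+7+10+19 = 50
Hub - S2 - S1 - S3 - S4: 29+15+9+10 = 63
Hub - S2 - S1 - S4 - S3: 29+15+7+10 = 61
Hub - S2 - S3 - S1 - S4: 29+19+9+7 = 64
Hub - S2 - S3 - S4 - S1: 29+19+10+7 = 65
Hub - S2 - S4 - S1 - S3: 29+18+7+9 = 63
Hub - S2 - S4 - S3 - S1: 29+18+10+9 = 66
Hub - S3 - S1 - S2 - S4: 23+9+15+18 = 65
Hub - S3 - S1 - S4 - S2: 23+9+7+18 = 57
… (10 more)
The minimum is 50.
One shortest path: Hub → S1 → S4 → S3 → S2.

50 km — the minimum one-way total.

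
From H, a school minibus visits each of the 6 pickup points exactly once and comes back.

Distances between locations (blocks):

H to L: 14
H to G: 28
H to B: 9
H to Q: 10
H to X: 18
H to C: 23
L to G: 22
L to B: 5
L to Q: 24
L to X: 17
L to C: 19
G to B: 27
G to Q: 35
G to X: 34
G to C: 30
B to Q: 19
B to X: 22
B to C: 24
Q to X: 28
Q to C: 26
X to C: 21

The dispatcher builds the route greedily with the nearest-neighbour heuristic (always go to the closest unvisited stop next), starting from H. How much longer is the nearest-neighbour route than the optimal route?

The nearest-neighbour route is 16 blocks longer than optimal.

H: B=9, Q=10, L=14, X=18, C=23, G=28 ⇒ B
B: L=5, Q=19, X=22, C=24, G=27 ⇒ L
L: X=17, C=19, G=22, Q=24 ⇒ X
X: C=21, Q=28, G=34 ⇒ C
C: Q=26, G=30 ⇒ Q
Q: G=35 ⇒ G
NN route H → B → L → X → C → Q → G → H costs 141.
Optimal: H → B → L → G → C → X → Q → H costs 125 (by enumerating all 360 distinct tours).
Excess = 141 − 125 = 16.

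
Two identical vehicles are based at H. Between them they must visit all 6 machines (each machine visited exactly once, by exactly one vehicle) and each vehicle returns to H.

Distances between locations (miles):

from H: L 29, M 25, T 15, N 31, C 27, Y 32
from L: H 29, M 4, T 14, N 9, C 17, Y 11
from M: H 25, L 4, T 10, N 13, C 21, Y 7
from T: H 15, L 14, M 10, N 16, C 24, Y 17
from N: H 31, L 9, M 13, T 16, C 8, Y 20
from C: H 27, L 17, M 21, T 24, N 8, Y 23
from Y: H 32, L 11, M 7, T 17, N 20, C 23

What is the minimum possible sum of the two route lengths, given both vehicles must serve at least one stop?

Try each way of splitting the stops between the two vehicles (each non-empty) and, for each split, find the best tour for each vehicle:
  {L} + {M, T, N, C, Y}: 58 + 87 = 145
  {M} + {L, T, N, C, Y}: 50 + 87 = 137
  {L, M} + {T, N, C, Y}: 58 + 87 = 145
  {T} + {L, M, N, C, Y}: 30 + 87 = 117
  {L, T} + {M, N, C, Y}: 58 + 87 = 145
  {M, T} + {L, N, C, Y}: 50 + 87 = 137
  … (31 splits in total)
Best: vehicle 1 H → T → H = 30; vehicle 2 H → M → Y → L → N → C → H = 87; combined 117.

117 miles — the smallest possible combined total.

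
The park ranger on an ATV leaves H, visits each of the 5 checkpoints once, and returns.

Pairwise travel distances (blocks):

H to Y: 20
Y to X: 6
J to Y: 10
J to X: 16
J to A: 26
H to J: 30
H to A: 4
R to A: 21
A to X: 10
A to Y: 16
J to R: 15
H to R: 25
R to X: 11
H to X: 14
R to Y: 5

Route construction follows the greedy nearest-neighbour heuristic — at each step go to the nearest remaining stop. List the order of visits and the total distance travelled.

Total distance 70 blocks via the nearest-neighbour route H → A → X → Y → R → J → H.

At H the remaining stops are A 4, X 14, Y 20, R 25, J 30; go to A.
At A the remaining stops are X 10, Y 16, R 21, J 26; go to X.
At X the remaining stops are Y 6, R 11, J 16; go to Y.
At Y the remaining stops are R 5, J 10; go to R.
At R the remaining stops are J 15; go to J.
Return J→H: 30.
Total = 4 + 10 + 6 + 5 + 15 + 30 = 70.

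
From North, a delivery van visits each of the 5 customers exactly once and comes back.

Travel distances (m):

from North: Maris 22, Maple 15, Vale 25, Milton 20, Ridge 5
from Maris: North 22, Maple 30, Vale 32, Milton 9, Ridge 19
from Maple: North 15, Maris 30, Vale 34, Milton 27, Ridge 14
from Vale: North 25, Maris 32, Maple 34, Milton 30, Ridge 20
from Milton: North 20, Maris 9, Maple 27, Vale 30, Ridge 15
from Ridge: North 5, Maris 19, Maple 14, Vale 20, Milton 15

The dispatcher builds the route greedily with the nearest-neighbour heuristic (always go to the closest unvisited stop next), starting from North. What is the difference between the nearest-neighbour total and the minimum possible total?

The nearest-neighbour route is 4 m longer than optimal.

From North: Ridge=5, Maple=15, Milton=20, Maris=22, Vale=25 → choose Ridge (5).
From Ridge: Maple=14, Milton=15, Maris=19, Vale=20 → choose Maple (14).
From Maple: Milton=27, Maris=30, Vale=34 → choose Milton (27).
From Milton: Maris=9, Vale=30 → choose Maris (9).
From Maris: Vale=32 → choose Vale (32).
NN route North → Ridge → Maple → Milton → Maris → Vale → North costs 112.
Optimal: North → Maple → Milton → Maris → Vale → Ridge → North costs 108 (by enumerating all 60 distinct tours).
Excess = 112 − 108 = 4.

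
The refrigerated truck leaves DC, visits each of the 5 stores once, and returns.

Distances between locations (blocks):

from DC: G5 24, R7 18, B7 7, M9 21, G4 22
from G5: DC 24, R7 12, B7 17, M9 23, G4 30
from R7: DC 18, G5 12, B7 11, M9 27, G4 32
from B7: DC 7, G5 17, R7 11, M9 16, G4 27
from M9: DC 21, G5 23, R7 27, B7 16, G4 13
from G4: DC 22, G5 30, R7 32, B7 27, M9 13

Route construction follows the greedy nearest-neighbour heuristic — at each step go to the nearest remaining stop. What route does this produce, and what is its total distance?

At DC the remaining stops are B7 7, R7 18, M9 21, G4 22, G5 24; go to B7.
At B7 the remaining stops are R7 11, M9 16, G5 17, G4 27; go to R7.
At R7 the remaining stops are G5 12, M9 27, G4 32; go to G5.
At G5 the remaining stops are M9 23, G4 30; go to M9.
At M9 the remaining stops are G4 13; go to G4.
Return G4→DC: 22.
Total = 7 + 11 + 12 + 23 + 13 + 22 = 88.

88 blocks along DC → B7 → R7 → G5 → M9 → G4 → DC.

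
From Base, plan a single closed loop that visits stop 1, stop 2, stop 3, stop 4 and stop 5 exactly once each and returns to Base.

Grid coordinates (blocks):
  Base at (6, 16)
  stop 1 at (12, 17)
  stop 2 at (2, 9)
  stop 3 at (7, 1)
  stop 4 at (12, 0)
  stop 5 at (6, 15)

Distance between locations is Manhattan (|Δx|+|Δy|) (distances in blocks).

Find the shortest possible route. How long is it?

Minimum total distance: 54 blocks.

Base-stop 1-stop 2-stop 3-stop 4-stop 5-Base: 7+18+13+6+21+1 = 66
Base-stop 1-stop 2-stop 3-stop 5-stop 4-Base: 7+18+13+15+21+22 = 96
Base-stop 1-stop 2-stop 4-stop 3-stop 5-Base: 7+18+19+6+15+1 = 66
Base-stop 1-stop 2-stop 4-stop 5-stop 3-Base: 7+18+19+21+15+16 = 96
Base-stop 1-stop 2-stop 5-stop 3-stop 4-Base: 7+18+10+15+6+22 = 78
Base-stop 1-stop 2-stop 5-stop 4-stop 3-Base: 7+18+10+21+6+16 = 78
Base-stop 1-stop 3-stop 2-stop 4-stop 5-Base: 7+21+13+19+21+1 = 82
Base-stop 1-stop 3-stop 2-stop 5-stop 4-Base: 7+21+13+10+21+22 = 94
Base-stop 1-stop 3-stop 4-stop 2-stop 5-Base: 7+21+6+19+10+1 = 64
Base-stop 1-stop 3-stop 4-stop 5-stop 2-Base: 7+21+6+21+10+11 = 76
Base-stop 1-stop 3-stop 5-stop 2-stop 4-Base: 7+21+15+10+19+22 = 94
Base-stop 1-stop 3-stop 5-stop 4-stop 2-Base: 7+21+15+21+19+11 = 94
Base-stop 1-stop 4-stop 2-stop 3-stop 5-Base: 7+17+19+13+15+1 = 72
Base-stop 1-stop 4-stop 2-stop 5-stop 3-Base: 7+17+19+10+15+16 = 84
… (46 more)
Base-stop 1-stop 4-stop 3-stop 2-stop 5-Base: 7+17+6+13+10+1 = 54  ← best
The minimum is 54.
One optimal route: Base → stop 1 → stop 4 → stop 3 → stop 2 → stop 5 → Base (or its reverse).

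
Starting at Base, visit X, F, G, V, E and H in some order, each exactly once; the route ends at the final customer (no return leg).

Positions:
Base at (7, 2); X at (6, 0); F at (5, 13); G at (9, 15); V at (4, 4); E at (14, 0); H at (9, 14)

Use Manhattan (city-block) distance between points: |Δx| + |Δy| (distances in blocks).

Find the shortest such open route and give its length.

There are 6! = 720 possible orderings.
Base→X→F→G→V→E→H: 3+14+6+16+14+19 = 72
Base→X→F→G→V→H→E: 3+14+6+16+15+19 = 73
Base→X→F→G→E→V→H: 3+14+6+20+14+15 = 72
Base→X→F→G→E→H→V: 3+14+6+20+19+15 = 77
Base→X→F→G→H→V→E: 3+14+6+1+15+14 = 53
Base→X→F→G→H→E→V: 3+14+6+1+19+14 = 57
Base→X→F→V→G→E→H: 3+14+10+16+20+19 = 82
Base→X→F→V→G→H→E: 3+14+10+16+1+19 = 63
… (712 more)
Base→E→X→V→F→H→G: 9+8+6+10+5+1 = 39  ← best
The minimum is 39.
One shortest path: Base → E → X → V → F → H → G.

Shortest open route: 39 blocks.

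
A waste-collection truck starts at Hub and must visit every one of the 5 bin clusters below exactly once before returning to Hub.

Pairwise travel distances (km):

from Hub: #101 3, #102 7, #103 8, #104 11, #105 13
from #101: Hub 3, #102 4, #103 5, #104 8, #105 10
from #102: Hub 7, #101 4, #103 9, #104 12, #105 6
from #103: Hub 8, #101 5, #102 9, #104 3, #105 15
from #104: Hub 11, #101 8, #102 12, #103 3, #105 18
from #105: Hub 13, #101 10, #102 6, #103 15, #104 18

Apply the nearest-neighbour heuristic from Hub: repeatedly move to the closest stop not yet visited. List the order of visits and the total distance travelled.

Hub → [#101:3 / #102:7 / #103:8 / #104:11 / #105:13] → #101 (3)
#101 → [#102:4 / #103:5 / #104:8 / #105:10] → #102 (4)
#102 → [#105:6 / #103:9 / #104:12] → #105 (6)
#105 → [#103:15 / #104:18] → #103 (15)
#103 → [#104:3] → #104 (3)
Return #104→Hub: 11.
Total = 3 + 4 + 6 + 15 + 3 + 11 = 42.

Total distance 42 km via the nearest-neighbour route Hub → #101 → #102 → #105 → #103 → #104 → Hub.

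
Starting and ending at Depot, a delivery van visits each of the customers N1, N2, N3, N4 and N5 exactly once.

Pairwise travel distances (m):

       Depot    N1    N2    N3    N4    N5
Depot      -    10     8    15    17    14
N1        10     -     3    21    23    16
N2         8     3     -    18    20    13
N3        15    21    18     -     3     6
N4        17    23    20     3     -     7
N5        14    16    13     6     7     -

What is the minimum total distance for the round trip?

51 m — the shortest possible round trip.

With 5 stops there are 5!/2 = 60 distinct round trips (a route and its reverse cost the same).
Depot → N1 → N2 → N3 → N4 → N5 → Depot: 10+3+18+3+7+14 = 55
Depot → N1 → N2 → N3 → N5 → N4 → Depot: 10+3+18+6+7+17 = 61
Depot → N1 → N2 → N4 → N3 → N5 → Depot: 10+3+20+3+6+14 = 56
Depot → N1 → N2 → N4 → N5 → N3 → Depot: 10+3+20+7+6+15 = 61
Depot → N1 → N2 → N5 → N3 → N4 → Depot: 10+3+13+6+3+17 = 52
Depot → N1 → N2 → N5 → N4 → N3 → Depot: 10+3+13+7+3+15 = 51
Depot → N1 → N3 → N2 → N4 → N5 → Depot: 10+21+18+20+7+14 = 90
Depot → N1 → N3 → N2 → N5 → N4 → Depot: 10+21+18+13+7+17 = 86
Depot → N1 → N3 → N4 → N2 → N5 → Depot: 10+21+3+20+13+14 = 81
Depot → N1 → N3 → N4 → N5 → N2 → Depot: 10+21+3+7+13+8 = 62
Depot → N1 → N3 → N5 → N2 → N4 → Depot: 10+21+6+13+20+17 = 87
Depot → N1 → N3 → N5 → N4 → N2 → Depot: 10+21+6+7+20+8 = 72
Depot → N1 → N4 → N2 → N3 → N5 → Depot: 10+23+20+18+6+14 = 91
Depot → N1 → N4 → N2 → N5 → N3 → Depot: 10+23+20+13+6+15 = 87
… (46 more)
The minimum is 51.
One optimal route: Depot → N1 → N2 → N5 → N4 → N3 → Depot (or its reverse).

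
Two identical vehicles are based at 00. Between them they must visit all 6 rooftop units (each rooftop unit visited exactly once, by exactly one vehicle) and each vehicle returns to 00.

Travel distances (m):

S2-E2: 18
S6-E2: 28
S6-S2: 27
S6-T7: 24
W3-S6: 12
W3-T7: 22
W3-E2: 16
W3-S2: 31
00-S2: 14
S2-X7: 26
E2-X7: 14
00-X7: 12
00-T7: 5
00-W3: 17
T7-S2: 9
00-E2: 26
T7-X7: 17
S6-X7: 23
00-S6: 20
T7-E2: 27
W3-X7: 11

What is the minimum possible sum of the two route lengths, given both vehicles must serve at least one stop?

99 m — the smallest possible combined total.

Try each way of splitting the stops between the two vehicles (each non-empty) and, for each split, find the best tour for each vehicle:
  {W3} + {S6, T7, S2, E2, X7}: 34 + 89 = 123
  {S6} + {W3, T7, S2, E2, X7}: 40 + 71 = 111
  {W3, S6} + {T7, S2, E2, X7}: 49 + 58 = 107
  {T7} + {W3, S6, S2, E2, X7}: 10 + 89 = 99
  {W3, T7} + {S6, S2, E2, X7}: 44 + 89 = 133
  {S6, T7} + {W3, S2, E2, X7}: 49 + 71 = 120
  … (31 splits in total)
Best: vehicle 1 00 → T7 → 00 = 10; vehicle 2 00 → S6 → W3 → X7 → E2 → S2 → 00 = 89; combined 99.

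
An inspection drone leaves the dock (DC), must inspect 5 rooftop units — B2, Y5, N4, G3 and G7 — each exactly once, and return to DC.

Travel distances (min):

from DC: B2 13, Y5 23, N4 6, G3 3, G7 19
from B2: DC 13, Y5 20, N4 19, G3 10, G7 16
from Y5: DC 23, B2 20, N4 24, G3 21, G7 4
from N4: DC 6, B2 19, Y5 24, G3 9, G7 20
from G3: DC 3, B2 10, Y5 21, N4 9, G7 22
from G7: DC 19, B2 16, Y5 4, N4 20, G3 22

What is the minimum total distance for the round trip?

Shortest round trip = 63 min.

DC→B2→Y5→N4→G3→G7→DC: 13+20+24+9+22+19 = 107
DC→B2→Y5→N4→G7→G3→DC: 13+20+24+20+22+3 = 102
DC→B2→Y5→G3→N4→G7→DC: 13+20+21+9+20+19 = 102
DC→B2→Y5→G3→G7→N4→DC: 13+20+21+22+20+6 = 102
DC→B2→Y5→G7→N4→G3→DC: 13+20+4+20+9+3 = 69
DC→B2→Y5→G7→G3→N4→DC: 13+20+4+22+9+6 = 74
DC→B2→N4→Y5→G3→G7→DC: 13+19+24+21+22+19 = 118
DC→B2→N4→Y5→G7→G3→DC: 13+19+24+4+22+3 = 85
DC→B2→N4→G3→Y5→G7→DC: 13+19+9+21+4+19 = 85
DC→B2→N4→G3→G7→Y5→DC: 13+19+9+22+4+23 = 90
DC→B2→N4→G7→Y5→G3→DC: 13+19+20+4+21+3 = 80
DC→B2→N4→G7→G3→Y5→DC: 13+19+20+22+21+23 = 118
DC→B2→G3→Y5→N4→G7→DC: 13+10+21+24+20+19 = 107
DC→B2→G3→Y5→G7→N4→DC: 13+10+21+4+20+6 = 74
… (46 more)
DC→N4→Y5→G7→B2→G3→DC: 6+24+4+16+10+3 = 63  ← best
The minimum is 63.
One optimal route: DC → N4 → Y5 → G7 → B2 → G3 → DC (or its reverse).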